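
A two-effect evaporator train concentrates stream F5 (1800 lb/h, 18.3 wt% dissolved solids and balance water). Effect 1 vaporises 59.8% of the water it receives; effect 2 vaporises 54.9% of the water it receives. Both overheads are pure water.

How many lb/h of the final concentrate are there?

596 lb/h

water in feed = 1800×0.817 = 1470.6 lb/h.
After stage 1: water left = (1−0.598)×1470.6 = 591.18; stream total = 920.58 lb/h.
After stage 2: water left = (1−0.549)×591.18 = 266.62; final concentrate = 596.02 lb/h.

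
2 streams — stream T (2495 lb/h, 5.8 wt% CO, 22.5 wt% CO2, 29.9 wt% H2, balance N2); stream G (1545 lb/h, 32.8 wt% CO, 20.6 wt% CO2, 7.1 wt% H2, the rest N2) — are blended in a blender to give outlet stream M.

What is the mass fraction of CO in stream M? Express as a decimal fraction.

Total flow out = 2495 + 1545 = 4040 lb/h.
CO in = 2495×0.058 + 1545×0.328 = 651.47 lb/h.
CO mass fraction in M = 651.47/4040 = 0.1613.

0.1613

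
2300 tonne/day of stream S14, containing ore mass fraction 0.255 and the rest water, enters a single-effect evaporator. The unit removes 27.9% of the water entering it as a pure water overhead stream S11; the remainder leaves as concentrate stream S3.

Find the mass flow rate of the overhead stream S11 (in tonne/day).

478.1 tonne/day

water entering = 2300×0.745 = 1713.5 tonne/day; overhead removed = 0.279×1713.5 = 478.07 tonne/day.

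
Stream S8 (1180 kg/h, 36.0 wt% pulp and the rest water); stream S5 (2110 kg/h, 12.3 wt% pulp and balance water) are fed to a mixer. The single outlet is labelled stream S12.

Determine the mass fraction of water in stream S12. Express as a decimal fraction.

0.792

Total flow out = 1180 + 2110 = 3290 kg/h.
water in = 1180×0.640 + 2110×0.877 = 2605.7 kg/h.
water mass fraction in S12 = 2605.7/3290 = 0.792.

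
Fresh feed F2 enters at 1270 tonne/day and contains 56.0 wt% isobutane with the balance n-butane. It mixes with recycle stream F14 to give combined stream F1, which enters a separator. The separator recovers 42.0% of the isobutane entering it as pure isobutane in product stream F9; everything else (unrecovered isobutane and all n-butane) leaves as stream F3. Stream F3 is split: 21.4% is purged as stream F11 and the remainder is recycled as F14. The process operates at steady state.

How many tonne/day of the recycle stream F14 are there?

2648 tonne/day

n-butane enters only via F2 and leaves only via the purge: 1270×0.440 = 0.214×(n-butane in F3), and the separator passes all n-butane, so n-butane in F1 = n-butane in F3 = 2611.2 tonne/day.
isobutane in F1: m_A = 1270×0.560 + (1−0.214)·(1−0.420)·m_A, so m_A = 711.2/0.5441 = 1307.1 tonne/day.
F3 = (1−0.420)×1307.1 + 2611.2 = 3369.3 tonne/day.
Recycle F14 = (1−0.214)×3369.3 = 2648.3 tonne/day.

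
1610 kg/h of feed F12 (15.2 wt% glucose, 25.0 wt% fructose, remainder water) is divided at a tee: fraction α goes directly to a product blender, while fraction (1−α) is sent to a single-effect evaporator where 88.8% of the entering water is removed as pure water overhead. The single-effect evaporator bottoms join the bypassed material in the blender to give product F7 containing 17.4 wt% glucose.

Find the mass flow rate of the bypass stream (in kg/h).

1227 kg/h

All 1610×0.152 = 244.72 kg/h of glucose reaches F7, so F7 = 244.72/0.174 = 1406.4 kg/h and vapour = 203.56 kg/h.
The evaporator receives (1−α)·1610 of feed at 0.598 water and removes 0.888 of that water:
0.888×0.598×(1−α)×1610 = 203.56
(1−α) = 203.56/854.95 = 0.2381;  α = 0.7619.
Bypass flow = 0.7619×1610 = 1226.7 kg/h.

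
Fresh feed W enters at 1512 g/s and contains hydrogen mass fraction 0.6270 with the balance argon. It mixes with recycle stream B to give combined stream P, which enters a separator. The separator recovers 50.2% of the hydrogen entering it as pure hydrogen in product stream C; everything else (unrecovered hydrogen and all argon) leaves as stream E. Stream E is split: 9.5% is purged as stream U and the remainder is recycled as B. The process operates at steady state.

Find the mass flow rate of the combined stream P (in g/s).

argon enters only via W and leaves only via the purge: 1512×0.373 = 0.095×(argon in E), and the separator passes all argon, so argon in P = argon in E = 5936.6 g/s.
hydrogen in P: m_A = 1512×0.627 + (1−0.095)·(1−0.502)·m_A, so m_A = 948.02/0.5493 = 1725.8 g/s.
P = 1725.8 + 5936.6 = 7662.4 g/s.

7662 g/s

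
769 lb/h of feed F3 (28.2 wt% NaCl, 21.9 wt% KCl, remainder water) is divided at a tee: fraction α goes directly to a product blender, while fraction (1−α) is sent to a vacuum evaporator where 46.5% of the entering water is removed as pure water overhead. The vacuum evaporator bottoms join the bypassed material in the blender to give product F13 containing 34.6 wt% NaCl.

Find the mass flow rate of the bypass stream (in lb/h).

156 lb/h

All 769×0.282 = 216.86 lb/h of NaCl reaches F13, so F13 = 216.86/0.346 = 626.76 lb/h and vapour = 142.24 lb/h.
The evaporator receives (1−α)·769 of feed at 0.499 water and removes 0.465 of that water:
0.465×0.499×(1−α)×769 = 142.24
(1−α) = 142.24/178.43 = 0.7972;  α = 0.2028.
Bypass flow = 0.2028×769 = 155.98 lb/h.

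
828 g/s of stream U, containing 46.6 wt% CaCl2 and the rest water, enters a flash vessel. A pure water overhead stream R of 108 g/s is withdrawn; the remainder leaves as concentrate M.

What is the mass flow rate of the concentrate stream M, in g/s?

720 g/s

Concentrate = 828 − 108 = 720 g/s.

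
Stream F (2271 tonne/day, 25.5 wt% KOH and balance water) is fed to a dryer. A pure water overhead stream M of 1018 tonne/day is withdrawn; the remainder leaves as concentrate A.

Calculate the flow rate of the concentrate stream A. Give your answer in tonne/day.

1253 tonne/day

Concentrate = 2271 − 1018 = 1253 tonne/day.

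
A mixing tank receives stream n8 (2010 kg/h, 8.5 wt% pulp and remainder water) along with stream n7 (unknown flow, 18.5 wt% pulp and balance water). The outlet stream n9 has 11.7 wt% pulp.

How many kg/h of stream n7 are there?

Let n7 be the unknown flow. Total out = 2010 + n7.
pulp balance: 170.85 + 0.185·n7 = 0.117·(2010 + n7)
(0.185 − 0.117)·n7 = 0.117×2010 − 170.85 = 64.32
n7 = 64.32 / 0.068 = 945.88 kg/h

945.9 kg/h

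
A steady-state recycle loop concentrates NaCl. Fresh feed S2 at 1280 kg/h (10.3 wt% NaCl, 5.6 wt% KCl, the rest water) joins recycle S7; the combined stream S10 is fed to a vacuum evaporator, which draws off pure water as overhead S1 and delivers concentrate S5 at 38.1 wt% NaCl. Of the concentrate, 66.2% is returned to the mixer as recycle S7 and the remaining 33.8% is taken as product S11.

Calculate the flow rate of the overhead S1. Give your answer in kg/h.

934 kg/h

Overall NaCl balance (none leaves overhead): NaCl in fresh feed = NaCl in product, i.e. 1280×0.103 = (1−0.662)·S5·0.381.
S5 = 131.84/(0.381×0.338) = 1023.8 kg/h.
Recycle S7 = 0.662×1023.8 = 677.74 kg/h.
Combined feed S10 = 1280 + 677.74 = 1957.7 kg/h.
Overhead S1 = S10 − S5 = 1957.7 − 1023.8 = 933.96 kg/h.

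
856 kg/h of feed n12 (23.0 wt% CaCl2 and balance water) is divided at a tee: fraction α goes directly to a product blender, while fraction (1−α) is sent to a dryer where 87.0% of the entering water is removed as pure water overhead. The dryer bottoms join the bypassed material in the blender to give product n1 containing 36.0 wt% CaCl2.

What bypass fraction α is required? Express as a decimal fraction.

All 856×0.230 = 196.88 kg/h of CaCl2 reaches n1, so n1 = 196.88/0.360 = 546.89 kg/h and vapour = 309.11 kg/h.
The evaporator receives (1−α)·856 of feed at 0.770 water and removes 0.870 of that water:
0.870×0.770×(1−α)×856 = 309.11
(1−α) = 309.11/573.43 = 0.5391;  α = 0.4609.

0.461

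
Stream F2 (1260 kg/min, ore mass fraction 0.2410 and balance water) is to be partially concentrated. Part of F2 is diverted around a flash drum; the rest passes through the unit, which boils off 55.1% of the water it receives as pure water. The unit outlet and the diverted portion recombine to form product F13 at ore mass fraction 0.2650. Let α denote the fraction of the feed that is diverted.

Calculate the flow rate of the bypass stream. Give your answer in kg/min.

987.1 kg/min

All 1260×0.241 = 303.66 kg/min of ore reaches F13, so F13 = 303.66/0.265 = 1145.9 kg/min and vapour = 114.11 kg/min.
The evaporator receives (1−α)·1260 of feed at 0.759 water and removes 0.551 of that water:
0.551×0.759×(1−α)×1260 = 114.11
(1−α) = 114.11/526.94 = 0.2166;  α = 0.7834.
Bypass flow = 0.7834×1260 = 987.14 kg/min.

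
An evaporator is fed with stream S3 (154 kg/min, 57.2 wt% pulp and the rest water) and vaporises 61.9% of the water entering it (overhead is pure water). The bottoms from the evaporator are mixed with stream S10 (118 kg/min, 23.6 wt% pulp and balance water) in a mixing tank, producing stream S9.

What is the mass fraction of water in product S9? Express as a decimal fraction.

0.4985

Vapour removed = 0.619×0.428×154 = 40.8 kg/min; concentrate = 113.2 kg/min.
water reaching the mixer = 25.112 (from concentrate) + 118×0.764 = 115.26 kg/min.
Product flow = 113.2 + 118 = 231.2 kg/min; water fraction = 0.4985.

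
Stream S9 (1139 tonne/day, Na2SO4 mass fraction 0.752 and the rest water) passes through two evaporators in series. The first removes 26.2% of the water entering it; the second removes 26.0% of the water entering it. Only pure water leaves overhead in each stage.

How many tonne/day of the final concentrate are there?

1011 tonne/day

water in feed = 1139×0.248 = 282.47 tonne/day.
After stage 1: water left = (1−0.262)×282.47 = 208.46; stream total = 1065 tonne/day.
After stage 2: water left = (1−0.260)×208.46 = 154.26; final concentrate = 1010.8 tonne/day.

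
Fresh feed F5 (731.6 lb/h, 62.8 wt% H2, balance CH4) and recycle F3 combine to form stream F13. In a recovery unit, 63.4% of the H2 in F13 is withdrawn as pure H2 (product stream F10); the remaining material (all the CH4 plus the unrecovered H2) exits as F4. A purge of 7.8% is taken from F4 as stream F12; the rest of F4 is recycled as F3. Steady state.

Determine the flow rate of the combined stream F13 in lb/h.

4183 lb/h

CH4 enters only via F5 and leaves only via the purge: 731.6×0.372 = 0.078×(CH4 in F4), and the recovery unit passes all CH4, so CH4 in F13 = CH4 in F4 = 3489.2 lb/h.
H2 in F13: m_A = 731.6×0.628 + (1−0.078)·(1−0.634)·m_A, so m_A = 459.44/0.6625 = 693.45 lb/h.
F13 = 693.45 + 3489.2 = 4182.6 lb/h.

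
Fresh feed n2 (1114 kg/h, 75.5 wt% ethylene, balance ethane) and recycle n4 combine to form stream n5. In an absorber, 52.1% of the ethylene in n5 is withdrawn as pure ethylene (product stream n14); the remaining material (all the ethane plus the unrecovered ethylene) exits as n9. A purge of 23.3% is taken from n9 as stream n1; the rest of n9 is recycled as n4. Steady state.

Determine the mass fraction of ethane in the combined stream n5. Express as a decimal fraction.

ethane enters only via n2 and leaves only via the purge: 1114×0.245 = 0.233×(ethane in n9), and the absorber passes all ethane, so ethane in n5 = ethane in n9 = 1171.4 kg/h.
ethylene in n5: m_A = 1114×0.755 + (1−0.233)·(1−0.521)·m_A, so m_A = 841.07/0.6326 = 1329.5 kg/h.
n5 = 1329.5 + 1171.4 = 2500.9 kg/h.
ethane fraction in n5 = 1171.4/2500.9 = 0.468.

0.468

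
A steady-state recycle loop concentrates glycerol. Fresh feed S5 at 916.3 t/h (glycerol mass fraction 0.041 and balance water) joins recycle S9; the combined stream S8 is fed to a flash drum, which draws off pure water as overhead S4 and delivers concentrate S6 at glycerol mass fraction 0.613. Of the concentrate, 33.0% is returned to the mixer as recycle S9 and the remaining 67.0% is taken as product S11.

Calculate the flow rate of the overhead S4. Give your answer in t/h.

Overall glycerol balance (none leaves overhead): glycerol in fresh feed = glycerol in product, i.e. 916.3×0.041 = (1−0.330)·S6·0.613.
S6 = 37.568/(0.613×0.670) = 91.472 t/h.
Recycle S9 = 0.330×91.472 = 30.186 t/h.
Combined feed S8 = 916.3 + 30.186 = 946.49 t/h.
Overhead S4 = S8 − S6 = 946.49 − 91.472 = 855.01 t/h.

855 t/h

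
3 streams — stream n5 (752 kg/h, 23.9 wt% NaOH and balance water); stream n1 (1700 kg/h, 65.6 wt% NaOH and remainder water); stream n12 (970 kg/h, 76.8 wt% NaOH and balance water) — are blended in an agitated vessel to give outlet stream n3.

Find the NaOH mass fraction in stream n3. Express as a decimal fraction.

0.596

Total flow out = 752 + 1700 + 970 = 3422 kg/h.
NaOH in = 752×0.239 + 1700×0.656 + 970×0.768 = 2039.9 kg/h.
NaOH mass fraction in n3 = 2039.9/3422 = 0.596.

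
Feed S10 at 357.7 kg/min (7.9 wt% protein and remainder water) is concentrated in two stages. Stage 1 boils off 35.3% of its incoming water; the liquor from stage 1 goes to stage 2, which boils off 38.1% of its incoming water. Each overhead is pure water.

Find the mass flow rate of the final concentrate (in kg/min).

water in feed = 357.7×0.921 = 329.44 kg/min.
After stage 1: water left = (1−0.353)×329.44 = 213.15; stream total = 241.41 kg/min.
After stage 2: water left = (1−0.381)×213.15 = 131.94; final concentrate = 160.2 kg/min.

160.2 kg/min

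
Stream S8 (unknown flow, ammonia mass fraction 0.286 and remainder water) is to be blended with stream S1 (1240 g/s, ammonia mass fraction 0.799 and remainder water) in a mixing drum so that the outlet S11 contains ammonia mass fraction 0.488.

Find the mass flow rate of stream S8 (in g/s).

Let S8 be the unknown flow. Total out = 1240 + S8.
ammonia balance: 990.76 + 0.286·S8 = 0.488·(1240 + S8)
(0.286 − 0.488)·S8 = 0.488×1240 − 990.76 = -385.64
S8 = -385.64 / -0.202 = 1909.1 g/s

1909 g/s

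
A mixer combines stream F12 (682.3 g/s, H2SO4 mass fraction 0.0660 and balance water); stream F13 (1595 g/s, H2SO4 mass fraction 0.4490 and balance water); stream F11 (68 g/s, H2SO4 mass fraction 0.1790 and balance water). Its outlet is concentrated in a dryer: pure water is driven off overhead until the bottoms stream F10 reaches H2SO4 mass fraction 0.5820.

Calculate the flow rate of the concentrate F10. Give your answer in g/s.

1329 g/s

H2SO4 entering = 682.3×0.066 + 1595×0.449 + 68×0.179 = 773.36 g/s.
All H2SO4 reports to F10, so F10 = 773.36/0.582 = 1328.8 g/s.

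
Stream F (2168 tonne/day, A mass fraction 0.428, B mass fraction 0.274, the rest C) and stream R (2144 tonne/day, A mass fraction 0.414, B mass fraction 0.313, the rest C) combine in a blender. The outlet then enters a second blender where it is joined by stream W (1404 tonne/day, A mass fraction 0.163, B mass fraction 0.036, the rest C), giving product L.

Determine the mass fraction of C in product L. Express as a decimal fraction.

Overall, product flow = 5716 tonne/day.
C in = 2168×0.298 + 2144×0.273 + 1404×0.801 = 2356 tonne/day.
C fraction in L = 0.412.

0.412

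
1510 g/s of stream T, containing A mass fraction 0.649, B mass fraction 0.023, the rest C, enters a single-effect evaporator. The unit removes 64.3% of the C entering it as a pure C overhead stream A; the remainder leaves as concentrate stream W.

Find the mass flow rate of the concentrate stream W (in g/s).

C entering = 1510×0.328 = 495.28 g/s; overhead removed = 0.643×495.28 = 318.47 g/s.
Concentrate = 1510 − 318.47 = 1191.5 g/s.

1192 g/s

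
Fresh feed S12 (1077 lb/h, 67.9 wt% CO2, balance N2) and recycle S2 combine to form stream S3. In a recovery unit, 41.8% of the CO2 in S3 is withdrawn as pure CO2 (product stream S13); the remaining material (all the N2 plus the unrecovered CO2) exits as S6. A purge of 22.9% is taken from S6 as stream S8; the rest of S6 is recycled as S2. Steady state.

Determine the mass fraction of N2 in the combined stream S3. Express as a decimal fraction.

0.532

N2 enters only via S12 and leaves only via the purge: 1077×0.321 = 0.229×(N2 in S6), and the recovery unit passes all N2, so N2 in S3 = N2 in S6 = 1509.7 lb/h.
CO2 in S3: m_A = 1077×0.679 + (1−0.229)·(1−0.418)·m_A, so m_A = 731.28/0.5513 = 1326.5 lb/h.
S3 = 1326.5 + 1509.7 = 2836.2 lb/h.
N2 fraction in S3 = 1509.7/2836.2 = 0.532.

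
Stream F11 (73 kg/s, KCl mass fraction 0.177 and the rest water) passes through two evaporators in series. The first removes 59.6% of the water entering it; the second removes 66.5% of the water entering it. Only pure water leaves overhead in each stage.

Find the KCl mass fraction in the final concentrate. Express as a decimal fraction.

0.614

water in feed = 73×0.823 = 60.079 kg/s.
After stage 1: water left = (1−0.596)×60.079 = 24.272; stream total = 37.193 kg/s.
After stage 2: water left = (1−0.665)×24.272 = 8.1311; final concentrate = 21.052 kg/s.
KCl fraction = 12.921/21.052 = 0.614.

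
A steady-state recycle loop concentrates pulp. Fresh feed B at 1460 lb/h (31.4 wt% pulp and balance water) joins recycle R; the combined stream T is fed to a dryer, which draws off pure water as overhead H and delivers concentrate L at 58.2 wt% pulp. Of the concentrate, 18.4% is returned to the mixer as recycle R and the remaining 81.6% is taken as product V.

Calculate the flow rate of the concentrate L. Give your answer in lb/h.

965.3 lb/h

Overall pulp balance (none leaves overhead): pulp in fresh feed = pulp in product, i.e. 1460×0.314 = (1−0.184)·L·0.582.
L = 458.44/(0.582×0.816) = 965.32 lb/h.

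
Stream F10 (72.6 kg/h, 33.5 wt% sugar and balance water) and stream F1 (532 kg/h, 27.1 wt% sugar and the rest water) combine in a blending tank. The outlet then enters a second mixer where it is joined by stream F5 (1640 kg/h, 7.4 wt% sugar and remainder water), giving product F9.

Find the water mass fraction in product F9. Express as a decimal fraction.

Overall, product flow = 2244.6 kg/h.
water in = 72.6×0.665 + 532×0.729 + 1640×0.926 = 1954.7 kg/h.
water fraction in F9 = 0.871.

0.871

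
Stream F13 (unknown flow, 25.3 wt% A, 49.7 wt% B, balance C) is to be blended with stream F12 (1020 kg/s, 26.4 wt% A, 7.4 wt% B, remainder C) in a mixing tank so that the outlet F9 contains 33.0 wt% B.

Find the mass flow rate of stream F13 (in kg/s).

Let F13 be the unknown flow. Total out = 1020 + F13.
B balance: 75.48 + 0.497·F13 = 0.330·(1020 + F13)
(0.497 − 0.330)·F13 = 0.330×1020 − 75.48 = 261.12
F13 = 261.12 / 0.167 = 1563.6 kg/s

1564 kg/s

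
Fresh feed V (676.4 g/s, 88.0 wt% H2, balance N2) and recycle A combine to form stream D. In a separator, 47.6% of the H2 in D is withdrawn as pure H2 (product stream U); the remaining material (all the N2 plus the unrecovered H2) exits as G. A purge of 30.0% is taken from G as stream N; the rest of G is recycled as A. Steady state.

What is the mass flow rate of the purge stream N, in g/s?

N2 enters only via V and leaves only via the purge: 676.4×0.120 = 0.300×(N2 in G), and the separator passes all N2, so N2 in D = N2 in G = 270.56 g/s.
H2 in D: m_A = 676.4×0.880 + (1−0.300)·(1−0.476)·m_A, so m_A = 595.23/0.6332 = 940.04 g/s.
G = (1−0.476)×940.04 + 270.56 = 763.14 g/s.
Purge N = 0.300×763.14 = 228.94 g/s.

228.9 g/s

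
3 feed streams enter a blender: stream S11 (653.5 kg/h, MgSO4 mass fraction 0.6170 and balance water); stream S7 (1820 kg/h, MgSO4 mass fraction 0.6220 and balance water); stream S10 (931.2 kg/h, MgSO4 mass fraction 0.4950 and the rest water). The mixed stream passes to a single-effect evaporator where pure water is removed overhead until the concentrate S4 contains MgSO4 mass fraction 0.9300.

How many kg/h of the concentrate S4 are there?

MgSO4 entering = 653.5×0.617 + 1820×0.622 + 931.2×0.495 = 1996.2 kg/h.
All MgSO4 reports to S4, so S4 = 1996.2/0.930 = 2146.4 kg/h.

2146 kg/h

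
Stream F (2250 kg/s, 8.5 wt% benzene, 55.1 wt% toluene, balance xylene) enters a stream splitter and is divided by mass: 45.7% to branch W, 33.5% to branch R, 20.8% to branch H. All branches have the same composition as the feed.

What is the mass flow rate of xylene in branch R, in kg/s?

Branch R total = 0.335×2250 = 753.75 kg/s.
xylene in R = 0.364×753.75 = 274.37 kg/s.

274.4 kg/s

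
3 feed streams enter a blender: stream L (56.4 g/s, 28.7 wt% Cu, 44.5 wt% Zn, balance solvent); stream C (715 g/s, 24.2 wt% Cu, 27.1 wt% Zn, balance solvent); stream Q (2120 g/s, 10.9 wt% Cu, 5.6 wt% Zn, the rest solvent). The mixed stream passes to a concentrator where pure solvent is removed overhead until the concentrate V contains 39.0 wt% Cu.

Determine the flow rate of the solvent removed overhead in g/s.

1814 g/s

Cu entering = 56.4×0.287 + 715×0.242 + 2120×0.109 = 420.3 g/s.
All Cu reports to V, so V = 420.3/0.390 = 1077.7 g/s.
Total feed = 2891.4 g/s; overhead = 2891.4 − 1077.7 = 1813.7 g/s.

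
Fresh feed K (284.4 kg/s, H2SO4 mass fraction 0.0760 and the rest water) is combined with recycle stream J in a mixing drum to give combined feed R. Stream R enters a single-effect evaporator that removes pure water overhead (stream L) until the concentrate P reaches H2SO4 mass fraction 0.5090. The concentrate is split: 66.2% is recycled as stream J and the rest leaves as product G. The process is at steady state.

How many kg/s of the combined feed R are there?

Overall H2SO4 balance (none leaves overhead): H2SO4 in fresh feed = H2SO4 in product, i.e. 284.4×0.076 = (1−0.662)·P·0.509.
P = 21.614/(0.509×0.338) = 125.63 kg/s.
Recycle J = 0.662×125.63 = 83.17 kg/s.
Combined feed R = 284.4 + 83.17 = 367.57 kg/s.

367.6 kg/s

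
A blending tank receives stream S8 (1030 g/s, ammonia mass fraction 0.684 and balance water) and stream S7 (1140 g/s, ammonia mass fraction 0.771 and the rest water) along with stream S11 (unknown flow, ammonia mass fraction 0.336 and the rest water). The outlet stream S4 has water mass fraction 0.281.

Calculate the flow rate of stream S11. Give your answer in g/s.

60.65 g/s

Let S11 be the unknown flow. Total out = 2170 + S11.
water balance: 586.54 + 0.664·S11 = 0.281·(2170 + S11)
(0.664 − 0.281)·S11 = 0.281×2170 − 586.54 = 23.23
S11 = 23.23 / 0.383 = 60.653 g/s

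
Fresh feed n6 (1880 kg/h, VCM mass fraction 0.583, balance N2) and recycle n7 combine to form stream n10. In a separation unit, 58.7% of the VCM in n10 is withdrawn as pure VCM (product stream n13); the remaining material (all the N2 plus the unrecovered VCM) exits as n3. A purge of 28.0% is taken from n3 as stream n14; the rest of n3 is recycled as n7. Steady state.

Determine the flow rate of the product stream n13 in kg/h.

VCM in n10: m_A = 1880×0.583 + (1−0.280)·(1−0.587)·m_A, so m_A = 1096/0.7026 = 1559.9 kg/h.
Product n13 = 0.587×1559.9 = 915.65 kg/h.

915.7 kg/h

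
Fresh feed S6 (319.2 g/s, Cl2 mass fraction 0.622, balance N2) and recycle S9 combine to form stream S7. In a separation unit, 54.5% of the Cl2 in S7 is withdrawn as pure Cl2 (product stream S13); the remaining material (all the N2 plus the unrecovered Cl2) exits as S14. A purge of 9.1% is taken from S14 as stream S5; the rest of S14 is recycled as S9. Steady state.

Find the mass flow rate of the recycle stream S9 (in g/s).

1345 g/s

N2 enters only via S6 and leaves only via the purge: 319.2×0.378 = 0.091×(N2 in S14), and the separation unit passes all N2, so N2 in S7 = N2 in S14 = 1325.9 g/s.
Cl2 in S7: m_A = 319.2×0.622 + (1−0.091)·(1−0.545)·m_A, so m_A = 198.54/0.5864 = 338.58 g/s.
S14 = (1−0.545)×338.58 + 1325.9 = 1480 g/s.
Recycle S9 = (1−0.091)×1480 = 1345.3 g/s.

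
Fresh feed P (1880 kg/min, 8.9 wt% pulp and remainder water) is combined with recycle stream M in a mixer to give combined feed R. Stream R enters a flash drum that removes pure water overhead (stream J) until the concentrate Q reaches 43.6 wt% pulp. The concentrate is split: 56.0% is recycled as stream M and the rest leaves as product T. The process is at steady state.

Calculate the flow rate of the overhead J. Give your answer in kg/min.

1496 kg/min

Overall pulp balance (none leaves overhead): pulp in fresh feed = pulp in product, i.e. 1880×0.089 = (1−0.560)·Q·0.436.
Q = 167.32/(0.436×0.440) = 872.19 kg/min.
Recycle M = 0.560×872.19 = 488.42 kg/min.
Combined feed R = 1880 + 488.42 = 2368.4 kg/min.
Overhead J = R − Q = 2368.4 − 872.19 = 1496.2 kg/min.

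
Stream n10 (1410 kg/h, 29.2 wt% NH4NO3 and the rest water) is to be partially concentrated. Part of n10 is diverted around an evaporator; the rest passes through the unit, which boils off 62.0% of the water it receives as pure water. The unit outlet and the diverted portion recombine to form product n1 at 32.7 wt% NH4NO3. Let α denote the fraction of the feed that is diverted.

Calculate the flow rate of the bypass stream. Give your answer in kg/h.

1066 kg/h

All 1410×0.292 = 411.72 kg/h of NH4NO3 reaches n1, so n1 = 411.72/0.327 = 1259.1 kg/h and vapour = 150.92 kg/h.
The evaporator receives (1−α)·1410 of feed at 0.708 water and removes 0.620 of that water:
0.620×0.708×(1−α)×1410 = 150.92
(1−α) = 150.92/618.93 = 0.2438;  α = 0.7562.
Bypass flow = 0.7562×1410 = 1066.2 kg/h.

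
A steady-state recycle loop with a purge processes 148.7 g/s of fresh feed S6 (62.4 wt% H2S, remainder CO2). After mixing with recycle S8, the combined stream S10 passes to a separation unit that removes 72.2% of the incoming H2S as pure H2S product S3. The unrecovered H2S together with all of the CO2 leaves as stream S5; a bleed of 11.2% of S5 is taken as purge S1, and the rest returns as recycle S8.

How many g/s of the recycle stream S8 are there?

CO2 enters only via S6 and leaves only via the purge: 148.7×0.376 = 0.112×(CO2 in S5), and the separation unit passes all CO2, so CO2 in S10 = CO2 in S5 = 499.21 g/s.
H2S in S10: m_A = 148.7×0.624 + (1−0.112)·(1−0.722)·m_A, so m_A = 92.789/0.7531 = 123.2 g/s.
S5 = (1−0.722)×123.2 + 499.21 = 533.46 g/s.
Recycle S8 = (1−0.112)×533.46 = 473.71 g/s.

473.7 g/s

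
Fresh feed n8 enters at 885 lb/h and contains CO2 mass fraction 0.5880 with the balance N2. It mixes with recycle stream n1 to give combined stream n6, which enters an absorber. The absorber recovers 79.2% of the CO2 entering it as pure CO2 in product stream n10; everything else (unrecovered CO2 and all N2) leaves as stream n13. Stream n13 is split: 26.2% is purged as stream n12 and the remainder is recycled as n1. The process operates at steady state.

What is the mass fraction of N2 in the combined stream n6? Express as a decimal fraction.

0.6936

N2 enters only via n8 and leaves only via the purge: 885×0.412 = 0.262×(N2 in n13), and the absorber passes all N2, so N2 in n6 = N2 in n13 = 1391.7 lb/h.
CO2 in n6: m_A = 885×0.588 + (1−0.262)·(1−0.792)·m_A, so m_A = 520.38/0.8465 = 614.75 lb/h.
n6 = 614.75 + 1391.7 = 2006.4 lb/h.
N2 fraction in n6 = 1391.7/2006.4 = 0.6936.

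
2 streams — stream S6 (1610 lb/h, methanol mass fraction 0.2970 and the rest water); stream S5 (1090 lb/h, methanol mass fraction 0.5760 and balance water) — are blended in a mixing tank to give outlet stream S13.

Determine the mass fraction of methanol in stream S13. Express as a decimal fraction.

Total flow out = 1610 + 1090 = 2700 lb/h.
methanol in = 1610×0.297 + 1090×0.576 = 1106 lb/h.
methanol mass fraction in S13 = 1106/2700 = 0.4096.

0.4096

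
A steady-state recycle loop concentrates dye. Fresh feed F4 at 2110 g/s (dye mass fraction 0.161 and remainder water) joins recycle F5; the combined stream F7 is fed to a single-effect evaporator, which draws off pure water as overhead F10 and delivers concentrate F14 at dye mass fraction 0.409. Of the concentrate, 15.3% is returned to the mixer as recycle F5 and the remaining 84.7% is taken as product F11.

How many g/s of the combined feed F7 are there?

2260 g/s

Overall dye balance (none leaves overhead): dye in fresh feed = dye in product, i.e. 2110×0.161 = (1−0.153)·F14·0.409.
F14 = 339.71/(0.409×0.847) = 980.62 g/s.
Recycle F5 = 0.153×980.62 = 150.04 g/s.
Combined feed F7 = 2110 + 150.04 = 2260 g/s.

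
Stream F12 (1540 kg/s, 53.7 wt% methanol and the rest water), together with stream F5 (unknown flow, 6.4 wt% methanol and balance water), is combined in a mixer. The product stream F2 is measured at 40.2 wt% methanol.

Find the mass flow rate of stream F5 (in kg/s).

Let F5 be the unknown flow. Total out = 1540 + F5.
methanol balance: 826.98 + 0.064·F5 = 0.402·(1540 + F5)
(0.064 − 0.402)·F5 = 0.402×1540 − 826.98 = -207.9
F5 = -207.9 / -0.338 = 615.09 kg/s

615.1 kg/s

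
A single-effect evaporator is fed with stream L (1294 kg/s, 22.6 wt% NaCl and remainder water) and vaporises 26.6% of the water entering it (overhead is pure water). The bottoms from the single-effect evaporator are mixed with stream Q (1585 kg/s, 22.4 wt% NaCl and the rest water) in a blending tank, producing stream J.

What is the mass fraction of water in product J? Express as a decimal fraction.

Vapour removed = 0.266×0.774×1294 = 266.41 kg/s; concentrate = 1027.6 kg/s.
water reaching the mixer = 735.14 (from concentrate) + 1585×0.776 = 1965.1 kg/s.
Product flow = 1027.6 + 1585 = 2612.6 kg/s; water fraction = 0.752.

0.752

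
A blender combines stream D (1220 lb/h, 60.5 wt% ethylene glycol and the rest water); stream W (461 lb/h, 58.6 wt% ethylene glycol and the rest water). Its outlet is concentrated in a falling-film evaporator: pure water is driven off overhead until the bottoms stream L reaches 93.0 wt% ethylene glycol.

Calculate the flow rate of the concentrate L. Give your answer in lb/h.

1084 lb/h

ethylene glycol entering = 1220×0.605 + 461×0.586 = 1008.2 lb/h.
All ethylene glycol reports to L, so L = 1008.2/0.930 = 1084.1 lb/h.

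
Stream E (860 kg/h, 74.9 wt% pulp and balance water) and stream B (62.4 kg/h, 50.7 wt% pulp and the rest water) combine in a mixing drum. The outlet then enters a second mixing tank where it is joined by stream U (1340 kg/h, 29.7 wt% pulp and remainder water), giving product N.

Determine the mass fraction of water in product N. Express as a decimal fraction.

Overall, product flow = 2262.4 kg/h.
water in = 860×0.251 + 62.4×0.493 + 1340×0.703 = 1188.6 kg/h.
water fraction in N = 0.525.

0.525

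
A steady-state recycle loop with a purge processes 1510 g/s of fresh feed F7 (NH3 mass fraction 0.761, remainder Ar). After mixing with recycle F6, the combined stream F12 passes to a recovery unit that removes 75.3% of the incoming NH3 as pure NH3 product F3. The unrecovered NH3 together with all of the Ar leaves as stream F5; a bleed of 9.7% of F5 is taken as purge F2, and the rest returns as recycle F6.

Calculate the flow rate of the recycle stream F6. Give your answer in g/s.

3689 g/s

Ar enters only via F7 and leaves only via the purge: 1510×0.239 = 0.097×(Ar in F5), and the recovery unit passes all Ar, so Ar in F12 = Ar in F5 = 3720.5 g/s.
NH3 in F12: m_A = 1510×0.761 + (1−0.097)·(1−0.753)·m_A, so m_A = 1149.1/0.7770 = 1479 g/s.
F5 = (1−0.753)×1479 + 3720.5 = 4085.8 g/s.
Recycle F6 = (1−0.097)×4085.8 = 3689.5 g/s.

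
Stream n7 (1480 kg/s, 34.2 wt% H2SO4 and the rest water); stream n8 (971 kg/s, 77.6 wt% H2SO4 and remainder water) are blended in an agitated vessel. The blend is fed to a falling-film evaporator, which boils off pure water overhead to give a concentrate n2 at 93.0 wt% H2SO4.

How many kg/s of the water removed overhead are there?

H2SO4 entering = 1480×0.342 + 971×0.776 = 1259.7 kg/s.
All H2SO4 reports to n2, so n2 = 1259.7/0.930 = 1354.5 kg/s.
Total feed = 2451 kg/s; overhead = 2451 − 1354.5 = 1096.5 kg/s.

1097 kg/s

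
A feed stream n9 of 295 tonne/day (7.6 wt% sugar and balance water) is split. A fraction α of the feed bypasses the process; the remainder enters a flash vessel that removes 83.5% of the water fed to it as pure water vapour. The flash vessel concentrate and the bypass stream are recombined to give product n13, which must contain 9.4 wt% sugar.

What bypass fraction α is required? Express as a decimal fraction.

All 295×0.076 = 22.42 tonne/day of sugar reaches n13, so n13 = 22.42/0.094 = 238.51 tonne/day and vapour = 56.489 tonne/day.
The evaporator receives (1−α)·295 of feed at 0.924 water and removes 0.835 of that water:
0.835×0.924×(1−α)×295 = 56.489
(1−α) = 56.489/227.6 = 0.2482;  α = 0.7518.

0.752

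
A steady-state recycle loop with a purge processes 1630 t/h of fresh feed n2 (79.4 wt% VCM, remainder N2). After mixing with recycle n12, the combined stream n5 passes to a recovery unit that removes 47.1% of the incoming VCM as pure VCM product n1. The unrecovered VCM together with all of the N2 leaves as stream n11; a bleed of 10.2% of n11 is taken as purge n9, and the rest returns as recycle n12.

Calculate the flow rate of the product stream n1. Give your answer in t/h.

VCM in n5: m_A = 1630×0.794 + (1−0.102)·(1−0.471)·m_A, so m_A = 1294.2/0.5250 = 2465.4 t/h.
Product n1 = 0.471×2465.4 = 1161.2 t/h.

1161 t/h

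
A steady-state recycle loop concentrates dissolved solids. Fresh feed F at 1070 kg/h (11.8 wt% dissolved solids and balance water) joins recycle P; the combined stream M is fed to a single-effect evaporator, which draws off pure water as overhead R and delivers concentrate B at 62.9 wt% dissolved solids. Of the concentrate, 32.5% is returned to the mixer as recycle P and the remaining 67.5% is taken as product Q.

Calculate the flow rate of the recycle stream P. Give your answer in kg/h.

Overall dissolved solids balance (none leaves overhead): dissolved solids in fresh feed = dissolved solids in product, i.e. 1070×0.118 = (1−0.325)·B·0.629.
B = 126.26/(0.629×0.675) = 297.38 kg/h.
Recycle P = 0.325×297.38 = 96.648 kg/h.

96.65 kg/h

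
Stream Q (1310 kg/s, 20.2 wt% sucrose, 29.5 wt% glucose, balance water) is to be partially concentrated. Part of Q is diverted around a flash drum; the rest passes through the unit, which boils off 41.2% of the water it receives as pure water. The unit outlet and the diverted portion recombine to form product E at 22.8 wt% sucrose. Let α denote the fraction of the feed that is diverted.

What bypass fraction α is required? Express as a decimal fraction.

0.450

All 1310×0.202 = 264.62 kg/s of sucrose reaches E, so E = 264.62/0.228 = 1160.6 kg/s and vapour = 149.39 kg/s.
The evaporator receives (1−α)·1310 of feed at 0.503 water and removes 0.412 of that water:
0.412×0.503×(1−α)×1310 = 149.39
(1−α) = 149.39/271.48 = 0.5503;  α = 0.4497.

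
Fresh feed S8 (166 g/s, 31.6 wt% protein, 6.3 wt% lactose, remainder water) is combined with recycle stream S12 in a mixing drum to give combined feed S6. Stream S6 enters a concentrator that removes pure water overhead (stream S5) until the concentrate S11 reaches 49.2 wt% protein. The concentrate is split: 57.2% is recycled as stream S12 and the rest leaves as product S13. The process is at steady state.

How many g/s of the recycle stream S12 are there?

142.5 g/s

Overall protein balance (none leaves overhead): protein in fresh feed = protein in product, i.e. 166×0.316 = (1−0.572)·S11·0.492.
S11 = 52.456/(0.492×0.428) = 249.11 g/s.
Recycle S12 = 0.572×249.11 = 142.49 g/s.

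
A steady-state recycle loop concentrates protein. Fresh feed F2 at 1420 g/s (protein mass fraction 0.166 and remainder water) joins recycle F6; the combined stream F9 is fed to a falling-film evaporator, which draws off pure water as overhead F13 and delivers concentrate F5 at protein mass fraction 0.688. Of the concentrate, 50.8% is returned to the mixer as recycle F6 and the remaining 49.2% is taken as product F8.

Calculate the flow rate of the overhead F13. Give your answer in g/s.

Overall protein balance (none leaves overhead): protein in fresh feed = protein in product, i.e. 1420×0.166 = (1−0.508)·F5·0.688.
F5 = 235.72/(0.688×0.492) = 696.37 g/s.
Recycle F6 = 0.508×696.37 = 353.76 g/s.
Combined feed F9 = 1420 + 353.76 = 1773.8 g/s.
Overhead F13 = F9 − F5 = 1773.8 − 696.37 = 1077.4 g/s.

1077 g/s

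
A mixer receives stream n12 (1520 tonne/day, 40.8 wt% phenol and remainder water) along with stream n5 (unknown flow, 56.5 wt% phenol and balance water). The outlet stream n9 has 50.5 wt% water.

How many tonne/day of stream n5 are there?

1889 tonne/day

Let n5 be the unknown flow. Total out = 1520 + n5.
water balance: 899.84 + 0.435·n5 = 0.505·(1520 + n5)
(0.435 − 0.505)·n5 = 0.505×1520 − 899.84 = -132.24
n5 = -132.24 / -0.070 = 1889.1 tonne/day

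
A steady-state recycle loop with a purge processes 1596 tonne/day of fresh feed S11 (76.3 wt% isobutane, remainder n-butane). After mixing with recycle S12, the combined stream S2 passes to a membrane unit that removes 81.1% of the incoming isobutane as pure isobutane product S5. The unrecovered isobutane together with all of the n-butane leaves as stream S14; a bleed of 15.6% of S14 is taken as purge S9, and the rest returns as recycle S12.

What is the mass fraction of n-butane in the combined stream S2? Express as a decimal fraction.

0.626

n-butane enters only via S11 and leaves only via the purge: 1596×0.237 = 0.156×(n-butane in S14), and the membrane unit passes all n-butane, so n-butane in S2 = n-butane in S14 = 2424.7 tonne/day.
isobutane in S2: m_A = 1596×0.763 + (1−0.156)·(1−0.811)·m_A, so m_A = 1217.7/0.8405 = 1448.9 tonne/day.
S2 = 1448.9 + 2424.7 = 3873.6 tonne/day.
n-butane fraction in S2 = 2424.7/3873.6 = 0.626.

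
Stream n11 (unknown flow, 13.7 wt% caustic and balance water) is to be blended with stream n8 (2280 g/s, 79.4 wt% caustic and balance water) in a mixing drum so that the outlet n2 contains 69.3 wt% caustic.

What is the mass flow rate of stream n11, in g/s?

414.2 g/s

Let n11 be the unknown flow. Total out = 2280 + n11.
caustic balance: 1810.3 + 0.137·n11 = 0.693·(2280 + n11)
(0.137 − 0.693)·n11 = 0.693×2280 − 1810.3 = -230.28
n11 = -230.28 / -0.556 = 414.17 g/s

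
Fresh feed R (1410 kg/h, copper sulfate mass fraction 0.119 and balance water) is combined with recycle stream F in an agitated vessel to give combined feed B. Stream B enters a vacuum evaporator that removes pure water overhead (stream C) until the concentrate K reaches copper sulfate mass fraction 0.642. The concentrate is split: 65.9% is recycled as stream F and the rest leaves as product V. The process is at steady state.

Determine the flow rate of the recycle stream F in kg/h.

505.1 kg/h

Overall copper sulfate balance (none leaves overhead): copper sulfate in fresh feed = copper sulfate in product, i.e. 1410×0.119 = (1−0.659)·K·0.642.
K = 167.79/(0.642×0.341) = 766.44 kg/h.
Recycle F = 0.659×766.44 = 505.08 kg/h.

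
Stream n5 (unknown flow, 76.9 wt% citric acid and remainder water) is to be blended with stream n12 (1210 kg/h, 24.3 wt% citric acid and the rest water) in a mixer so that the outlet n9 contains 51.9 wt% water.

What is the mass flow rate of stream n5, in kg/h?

999.9 kg/h

Let n5 be the unknown flow. Total out = 1210 + n5.
water balance: 915.97 + 0.231·n5 = 0.519·(1210 + n5)
(0.231 − 0.519)·n5 = 0.519×1210 − 915.97 = -287.98
n5 = -287.98 / -0.288 = 999.93 kg/h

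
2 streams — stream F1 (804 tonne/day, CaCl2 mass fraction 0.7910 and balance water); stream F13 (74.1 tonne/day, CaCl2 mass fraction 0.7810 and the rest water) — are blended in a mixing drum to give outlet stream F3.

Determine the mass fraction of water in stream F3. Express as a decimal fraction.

Total flow out = 804 + 74.1 = 878.1 tonne/day.
water in = 804×0.209 + 74.1×0.219 = 184.26 tonne/day.
water mass fraction in F3 = 184.26/878.1 = 0.2098.

0.2098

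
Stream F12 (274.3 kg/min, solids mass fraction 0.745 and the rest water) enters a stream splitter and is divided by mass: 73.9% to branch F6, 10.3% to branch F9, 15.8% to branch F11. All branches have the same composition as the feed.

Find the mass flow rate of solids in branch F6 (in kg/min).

151 kg/min

Branch F6 total = 0.739×274.3 = 202.71 kg/min.
solids in F6 = 0.745×202.71 = 151.02 kg/min.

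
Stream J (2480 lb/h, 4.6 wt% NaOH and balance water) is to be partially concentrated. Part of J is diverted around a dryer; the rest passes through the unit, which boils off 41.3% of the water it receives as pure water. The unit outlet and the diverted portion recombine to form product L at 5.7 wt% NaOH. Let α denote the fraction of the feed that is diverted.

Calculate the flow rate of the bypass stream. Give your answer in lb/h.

All 2480×0.046 = 114.08 lb/h of NaOH reaches L, so L = 114.08/0.057 = 2001.4 lb/h and vapour = 478.6 lb/h.
The evaporator receives (1−α)·2480 of feed at 0.954 water and removes 0.413 of that water:
0.413×0.954×(1−α)×2480 = 478.6
(1−α) = 478.6/977.12 = 0.4898;  α = 0.5102.
Bypass flow = 0.5102×2480 = 1265.3 lb/h.

1265 lb/h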